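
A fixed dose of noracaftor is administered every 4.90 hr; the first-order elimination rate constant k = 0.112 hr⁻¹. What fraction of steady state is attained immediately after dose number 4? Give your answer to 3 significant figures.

f_n = 1 − e^(−nkτ) = 1 − e^(−4 × 0.1120 × 4.90) = 1 − e^(−2.195) = 1 − 0.1113 ≈ 0.889

0.889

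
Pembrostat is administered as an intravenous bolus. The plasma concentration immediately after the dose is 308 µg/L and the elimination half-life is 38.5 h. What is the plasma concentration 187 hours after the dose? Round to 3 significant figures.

k = ln 2 / 38.5 = 0.01800 h⁻¹
C(t) = C₀ e^(−kt) = 308 × e^(−0.01800 × 187) = 308 × e^(−3.367) = 308 × 0.03450 ≈ 10.6 µg/L

10.6 µg/L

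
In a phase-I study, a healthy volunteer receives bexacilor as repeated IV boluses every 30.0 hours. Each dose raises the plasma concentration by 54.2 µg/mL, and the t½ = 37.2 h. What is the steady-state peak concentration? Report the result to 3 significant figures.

k = ln 2 / 37.2 = 0.01863 h⁻¹
Fraction remaining after one interval: e^(−kτ) = e^(−0.01863 × 30.0) = 0.5718
R = 1 / (1 − 0.5718) = 2.335
Css,max = 54.2 × 2.335 ≈ 127 µg/mL

127 µg/mL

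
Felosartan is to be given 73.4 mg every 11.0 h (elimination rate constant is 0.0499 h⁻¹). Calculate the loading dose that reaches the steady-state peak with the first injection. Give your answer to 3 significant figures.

174 mg

Accumulation ratio R = 1 / (1 − e^(−kτ)) = 1 / (1 − e^(−0.04990×11.0)) = 1 / (1 − 0.5776) = 2.367
Loading dose = maintenance dose × R = 73.4 × 2.367 ≈ 174 mg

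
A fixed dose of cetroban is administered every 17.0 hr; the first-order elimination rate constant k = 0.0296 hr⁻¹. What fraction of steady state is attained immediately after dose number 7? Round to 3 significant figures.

f_n = 1 − e^(−nkτ) = 1 − e^(−7 × 0.02960 × 17.0) = 1 − e^(−3.522) = 1 − 0.02953 ≈ 0.970

0.970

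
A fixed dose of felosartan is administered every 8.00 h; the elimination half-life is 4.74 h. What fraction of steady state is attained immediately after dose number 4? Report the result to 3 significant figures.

0.991

k = ln 2 / 4.74 = 0.1462 h⁻¹
f_n = 1 − e^(−nkτ) = 1 − e^(−4 × 0.1462 × 8.00) = 1 − e^(−4.679) = 1 − 0.009284 ≈ 0.991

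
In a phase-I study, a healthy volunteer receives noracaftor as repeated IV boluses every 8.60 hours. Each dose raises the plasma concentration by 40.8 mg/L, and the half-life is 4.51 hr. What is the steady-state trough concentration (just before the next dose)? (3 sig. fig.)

k = ln 2 / 4.51 = 0.1537 hr⁻¹
Fraction remaining after one interval: e^(−kτ) = e^(−0.1537 × 8.60) = 0.2667
R = 1 / (1 − 0.2667) = 1.364
Css,max = 40.8 × 1.364 = 55.64 mg/L
Css,min = Css,max × e^(−kτ) = 55.64 × 0.2667 ≈ 14.8 mg/L

14.8 mg/L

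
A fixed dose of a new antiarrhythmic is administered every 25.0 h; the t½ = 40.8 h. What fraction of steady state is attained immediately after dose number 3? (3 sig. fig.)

k = ln 2 / 40.8 = 0.01699 h⁻¹
f_n = 1 − e^(−nkτ) = 1 − e^(−3 × 0.01699 × 25.0) = 1 − e^(−1.274) = 1 − 0.2797 ≈ 0.720

0.720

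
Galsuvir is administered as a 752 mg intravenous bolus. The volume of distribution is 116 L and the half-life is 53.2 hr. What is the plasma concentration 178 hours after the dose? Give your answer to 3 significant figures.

0.638 mg/L

C₀ = dose / V = 752 / 116 = 6.483 mg/L
k = ln 2 / 53.2 = 0.01303 hr⁻¹
C(t) = C₀ e^(−kt) = 6.483 × e^(−0.01303 × 178) = 6.483 × e^(−2.319) = 6.483 × 0.09835 ≈ 0.638 mg/L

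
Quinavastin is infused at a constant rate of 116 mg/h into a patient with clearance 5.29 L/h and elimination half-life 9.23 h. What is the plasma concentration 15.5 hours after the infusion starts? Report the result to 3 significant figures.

Css = rate / CL = 116 / 5.29 = 21.93 mg/L
k = ln 2 / 9.23 = 0.07510 h⁻¹
C(t) = Css (1 − e^(−kt)) = 21.93 × (1 − e^(−1.164)) = 21.93 × 0.6878 ≈ 15.1 mg/L

15.1 mg/L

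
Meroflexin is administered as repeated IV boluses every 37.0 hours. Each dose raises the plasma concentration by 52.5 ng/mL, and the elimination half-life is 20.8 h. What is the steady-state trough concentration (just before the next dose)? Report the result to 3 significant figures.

k = ln 2 / 20.8 = 0.03332 h⁻¹
Fraction remaining after one interval: e^(−kτ) = e^(−0.03332 × 37.0) = 0.2914
R = 1 / (1 − 0.2914) = 1.411
Css,max = 52.5 × 1.411 = 74.09 ng/mL
Css,min = Css,max × e^(−kτ) = 74.09 × 0.2914 ≈ 21.6 ng/mL

21.6 ng/mL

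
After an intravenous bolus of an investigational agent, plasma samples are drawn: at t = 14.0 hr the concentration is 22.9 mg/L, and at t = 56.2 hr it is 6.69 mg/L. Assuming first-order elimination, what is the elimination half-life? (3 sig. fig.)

k = ln(C₁/C₂) / (t₂ − t₁) = ln(22.9/6.69) / (56.2 − 14.0)
  = 1.231 / 42.20 = 0.02916 hr⁻¹
t½ = ln 2 / k = ln 2 / 0.02916 ≈ 23.8 hours

23.8 hours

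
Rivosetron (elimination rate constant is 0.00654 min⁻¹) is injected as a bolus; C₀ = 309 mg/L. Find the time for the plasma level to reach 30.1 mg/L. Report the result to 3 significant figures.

356 minutes

C(t) = C₀ e^(−kt)  ⇒  t = ln(C₀/C) / k
t = ln(309/30.1) / 0.006540 = 2.329 / 0.006540 ≈ 356 minutes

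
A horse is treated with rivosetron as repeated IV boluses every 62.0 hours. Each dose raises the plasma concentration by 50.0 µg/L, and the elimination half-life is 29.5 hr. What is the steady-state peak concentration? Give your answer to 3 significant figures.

k = ln 2 / 29.5 = 0.02350 hr⁻¹
Fraction remaining after one interval: e^(−kτ) = e^(−0.02350 × 62.0) = 0.2330
R = 1 / (1 − 0.2330) = 1.304
Css,max = 50.0 × 1.304 ≈ 65.2 µg/L

65.2 µg/L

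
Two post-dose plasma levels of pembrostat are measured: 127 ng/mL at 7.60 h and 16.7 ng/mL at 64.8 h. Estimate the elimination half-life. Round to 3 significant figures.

k = ln(C₁/C₂) / (t₂ − t₁) = ln(127/16.7) / (64.8 − 7.60)
  = 2.029 / 57.20 = 0.03547 h⁻¹
t½ = ln 2 / k = ln 2 / 0.03547 ≈ 19.5 hours

19.5 hours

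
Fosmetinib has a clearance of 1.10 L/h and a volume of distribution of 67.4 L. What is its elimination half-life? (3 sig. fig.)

42.5 hours

k = CL / V = 1.10 / 67.4 = 0.01632 h⁻¹
t½ = ln 2 / k = ln 2 / 0.01632 ≈ 42.5 hours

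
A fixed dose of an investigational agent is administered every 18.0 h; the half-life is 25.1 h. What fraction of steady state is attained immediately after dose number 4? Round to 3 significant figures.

k = ln 2 / 25.1 = 0.02762 h⁻¹
f_n = 1 − e^(−nkτ) = 1 − e^(−4 × 0.02762 × 18.0) = 1 − e^(−1.988) = 1 − 0.1369 ≈ 0.863

0.863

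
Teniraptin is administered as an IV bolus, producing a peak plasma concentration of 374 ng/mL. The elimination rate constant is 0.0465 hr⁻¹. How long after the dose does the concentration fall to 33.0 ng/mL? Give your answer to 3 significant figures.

52.2 hours

C(t) = C₀ e^(−kt)  ⇒  t = ln(C₀/C) / k
t = ln(374/33.0) / 0.04650 = 2.428 / 0.04650 ≈ 52.2 hours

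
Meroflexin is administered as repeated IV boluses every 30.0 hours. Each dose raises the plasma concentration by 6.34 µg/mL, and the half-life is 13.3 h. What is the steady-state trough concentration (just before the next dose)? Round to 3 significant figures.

k = ln 2 / 13.3 = 0.05212 h⁻¹
Fraction remaining after one interval: e^(−kτ) = e^(−0.05212 × 30.0) = 0.2094
R = 1 / (1 − 0.2094) = 1.265
Css,max = 6.34 × 1.265 = 8.019 µg/mL
Css,min = Css,max × e^(−kτ) = 8.019 × 0.2094 ≈ 1.68 µg/mL

1.68 µg/mL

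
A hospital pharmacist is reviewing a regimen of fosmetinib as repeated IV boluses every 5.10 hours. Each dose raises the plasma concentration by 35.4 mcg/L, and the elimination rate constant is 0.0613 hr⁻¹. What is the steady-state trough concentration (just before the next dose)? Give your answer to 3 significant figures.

96.5 mcg/L

Fraction remaining after one interval: e^(−kτ) = e^(−0.06130 × 5.10) = 0.7315
R = 1 / (1 − 0.7315) = 3.725
Css,max = 35.4 × 3.725 = 131.9 mcg/L
Css,min = Css,max × e^(−kτ) = 131.9 × 0.7315 ≈ 96.5 mcg/L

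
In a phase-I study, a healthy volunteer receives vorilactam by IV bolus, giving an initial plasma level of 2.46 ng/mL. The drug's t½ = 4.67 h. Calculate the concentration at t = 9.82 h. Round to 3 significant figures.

0.573 ng/mL

k = ln 2 / 4.67 = 0.1484 h⁻¹
C(t) = C₀ e^(−kt) = 2.46 × e^(−0.1484 × 9.82) = 2.46 × e^(−1.458) = 2.46 × 0.2328 ≈ 0.573 ng/mL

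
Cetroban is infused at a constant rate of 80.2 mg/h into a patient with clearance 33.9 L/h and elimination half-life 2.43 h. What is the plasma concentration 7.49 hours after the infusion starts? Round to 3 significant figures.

2.09 mg/L

Css = rate / CL = 80.2 / 33.9 = 2.366 mg/L
k = ln 2 / 2.43 = 0.2852 h⁻¹
C(t) = Css (1 − e^(−kt)) = 2.366 × (1 − e^(−2.136)) = 2.366 × 0.8819 ≈ 2.09 mg/L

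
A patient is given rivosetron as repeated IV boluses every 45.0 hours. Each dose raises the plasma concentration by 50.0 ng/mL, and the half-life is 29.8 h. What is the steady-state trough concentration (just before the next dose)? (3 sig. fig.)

k = ln 2 / 29.8 = 0.02326 h⁻¹
Fraction remaining after one interval: e^(−kτ) = e^(−0.02326 × 45.0) = 0.3511
R = 1 / (1 − 0.3511) = 1.541
Css,max = 50.0 × 1.541 = 77.05 ng/mL
Css,min = Css,max × e^(−kτ) = 77.05 × 0.3511 ≈ 27.1 ng/mL

27.1 ng/mL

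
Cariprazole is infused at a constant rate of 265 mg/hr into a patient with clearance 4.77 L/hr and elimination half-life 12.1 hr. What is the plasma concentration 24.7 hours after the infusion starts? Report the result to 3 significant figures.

42.1 mg/L

Css = rate / CL = 265 / 4.77 = 55.56 mg/L
k = ln 2 / 12.1 = 0.05728 hr⁻¹
C(t) = Css (1 − e^(−kt)) = 55.56 × (1 − e^(−1.415)) = 55.56 × 0.7571 ≈ 42.1 mg/L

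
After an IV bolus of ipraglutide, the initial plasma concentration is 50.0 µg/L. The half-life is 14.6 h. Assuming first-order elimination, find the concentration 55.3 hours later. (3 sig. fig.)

3.62 µg/L

k = ln 2 / 14.6 = 0.04748 h⁻¹
C(t) = C₀ e^(−kt) = 50.0 × e^(−0.04748 × 55.3) = 50.0 × e^(−2.625) = 50.0 × 0.07241 ≈ 3.62 µg/L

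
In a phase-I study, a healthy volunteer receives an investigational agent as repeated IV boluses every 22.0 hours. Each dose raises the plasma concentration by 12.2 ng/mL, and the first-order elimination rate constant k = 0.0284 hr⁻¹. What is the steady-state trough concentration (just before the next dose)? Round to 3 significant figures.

14.1 ng/mL

Fraction remaining after one interval: e^(−kτ) = e^(−0.02840 × 22.0) = 0.5354
R = 1 / (1 − 0.5354) = 2.152
Css,max = 12.2 × 2.152 = 26.26 ng/mL
Css,min = Css,max × e^(−kτ) = 26.26 × 0.5354 ≈ 14.1 ng/mL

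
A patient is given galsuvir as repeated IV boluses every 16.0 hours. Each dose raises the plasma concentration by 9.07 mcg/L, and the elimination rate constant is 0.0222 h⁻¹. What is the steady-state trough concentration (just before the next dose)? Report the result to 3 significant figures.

Fraction remaining after one interval: e^(−kτ) = e^(−0.02220 × 16.0) = 0.7010
R = 1 / (1 − 0.7010) = 3.345
Css,max = 9.07 × 3.345 = 30.34 mcg/L
Css,min = Css,max × e^(−kτ) = 30.34 × 0.7010 ≈ 21.3 mcg/L

21.3 mcg/L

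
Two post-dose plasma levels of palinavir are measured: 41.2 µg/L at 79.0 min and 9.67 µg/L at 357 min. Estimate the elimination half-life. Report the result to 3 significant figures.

k = ln(C₁/C₂) / (t₂ − t₁) = ln(41.2/9.67) / (357 − 79.0)
  = 1.449 / 278.0 = 0.005214 min⁻¹
t½ = ln 2 / k = ln 2 / 0.005214 ≈ 133 minutes

133 minutes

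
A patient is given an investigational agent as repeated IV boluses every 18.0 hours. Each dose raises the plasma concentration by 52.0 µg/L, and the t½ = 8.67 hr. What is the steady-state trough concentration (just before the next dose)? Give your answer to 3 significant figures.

16.2 µg/L

k = ln 2 / 8.67 = 0.07995 hr⁻¹
Fraction remaining after one interval: e^(−kτ) = e^(−0.07995 × 18.0) = 0.2372
R = 1 / (1 − 0.2372) = 1.311
Css,max = 52.0 × 1.311 = 68.17 µg/L
Css,min = Css,max × e^(−kτ) = 68.17 × 0.2372 ≈ 16.2 µg/L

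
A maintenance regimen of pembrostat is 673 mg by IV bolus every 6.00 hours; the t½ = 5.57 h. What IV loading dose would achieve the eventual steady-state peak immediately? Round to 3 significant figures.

1280 mg

k = ln 2 / 5.57 = 0.1244 h⁻¹
Accumulation ratio R = 1 / (1 − e^(−kτ)) = 1 / (1 − e^(−0.1244×6.00)) = 1 / (1 − 0.4739) = 1.901
Loading dose = maintenance dose × R = 673 × 1.901 ≈ 1280 mg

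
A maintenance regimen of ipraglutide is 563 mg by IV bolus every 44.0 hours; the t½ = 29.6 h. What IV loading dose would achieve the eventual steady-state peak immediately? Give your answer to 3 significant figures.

875 mg

k = ln 2 / 29.6 = 0.02342 h⁻¹
Accumulation ratio R = 1 / (1 − e^(−kτ)) = 1 / (1 − e^(−0.02342×44.0)) = 1 / (1 − 0.3569) = 1.555
Loading dose = maintenance dose × R = 563 × 1.555 ≈ 875 mg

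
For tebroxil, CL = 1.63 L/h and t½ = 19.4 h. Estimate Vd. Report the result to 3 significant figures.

k = ln 2 / t½ = ln 2 / 19.4 = 0.03573 h⁻¹
V = CL / k = 1.63 / 0.03573 ≈ 45.6 L

45.6 L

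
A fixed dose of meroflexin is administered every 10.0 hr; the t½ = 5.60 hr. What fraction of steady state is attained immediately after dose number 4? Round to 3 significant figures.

k = ln 2 / 5.60 = 0.1238 hr⁻¹
f_n = 1 − e^(−nkτ) = 1 − e^(−4 × 0.1238 × 10.0) = 1 − e^(−4.951) = 1 − 0.007076 ≈ 0.993

0.993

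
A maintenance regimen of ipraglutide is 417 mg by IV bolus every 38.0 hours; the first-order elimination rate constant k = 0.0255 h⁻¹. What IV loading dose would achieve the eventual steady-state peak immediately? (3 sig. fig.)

Accumulation ratio R = 1 / (1 − e^(−kτ)) = 1 / (1 − e^(−0.02550×38.0)) = 1 / (1 − 0.3795) = 1.612
Loading dose = maintenance dose × R = 417 × 1.612 ≈ 672 mg

672 mg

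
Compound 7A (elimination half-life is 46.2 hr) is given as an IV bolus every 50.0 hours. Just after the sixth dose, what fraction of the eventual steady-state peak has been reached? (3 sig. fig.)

k = ln 2 / 46.2 = 0.01500 hr⁻¹
f_n = 1 − e^(−nkτ) = 1 − e^(−6 × 0.01500 × 50.0) = 1 − e^(−4.501) = 1 − 0.01110 ≈ 0.989

0.989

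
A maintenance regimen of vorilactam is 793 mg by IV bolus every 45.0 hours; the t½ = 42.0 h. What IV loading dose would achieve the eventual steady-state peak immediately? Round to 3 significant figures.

k = ln 2 / 42.0 = 0.01650 h⁻¹
Accumulation ratio R = 1 / (1 − e^(−kτ)) = 1 / (1 − e^(−0.01650×45.0)) = 1 / (1 − 0.4758) = 1.908
Loading dose = maintenance dose × R = 793 × 1.908 ≈ 1510 mg

1510 mg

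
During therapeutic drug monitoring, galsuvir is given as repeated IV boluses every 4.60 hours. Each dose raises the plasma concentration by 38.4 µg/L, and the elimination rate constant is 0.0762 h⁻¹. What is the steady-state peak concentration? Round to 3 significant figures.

130 µg/L

Fraction remaining after one interval: e^(−kτ) = e^(−0.07620 × 4.60) = 0.7043
R = 1 / (1 − 0.7043) = 3.382
Css,max = 38.4 × 3.382 ≈ 130 µg/L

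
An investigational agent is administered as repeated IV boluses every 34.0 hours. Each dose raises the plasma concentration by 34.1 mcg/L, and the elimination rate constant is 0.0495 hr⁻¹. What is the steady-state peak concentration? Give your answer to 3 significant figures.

41.9 mcg/L

Fraction remaining after one interval: e^(−kτ) = e^(−0.04950 × 34.0) = 0.1858
R = 1 / (1 − 0.1858) = 1.228
Css,max = 34.1 × 1.228 ≈ 41.9 mcg/L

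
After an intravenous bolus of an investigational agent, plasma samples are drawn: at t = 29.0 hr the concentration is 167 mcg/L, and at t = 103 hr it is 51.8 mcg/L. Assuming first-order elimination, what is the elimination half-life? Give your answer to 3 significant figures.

k = ln(C₁/C₂) / (t₂ − t₁) = ln(167/51.8) / (103 − 29.0)
  = 1.171 / 74.00 = 0.01582 hr⁻¹
t½ = ln 2 / k = ln 2 / 0.01582 ≈ 43.8 hours

43.8 hours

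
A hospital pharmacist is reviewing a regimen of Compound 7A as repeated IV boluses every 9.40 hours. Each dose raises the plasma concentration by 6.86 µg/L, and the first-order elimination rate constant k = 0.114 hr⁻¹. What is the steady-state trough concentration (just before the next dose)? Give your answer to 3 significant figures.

3.57 µg/L

Fraction remaining after one interval: e^(−kτ) = e^(−0.1140 × 9.40) = 0.3425
R = 1 / (1 − 0.3425) = 1.521
Css,max = 6.86 × 1.521 = 10.43 µg/L
Css,min = Css,max × e^(−kτ) = 10.43 × 0.3425 ≈ 3.57 µg/L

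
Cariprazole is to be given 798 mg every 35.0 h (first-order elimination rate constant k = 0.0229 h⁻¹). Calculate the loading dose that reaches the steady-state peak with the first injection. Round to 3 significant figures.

Accumulation ratio R = 1 / (1 − e^(−kτ)) = 1 / (1 − e^(−0.02290×35.0)) = 1 / (1 − 0.4487) = 1.814
Loading dose = maintenance dose × R = 798 × 1.814 ≈ 1450 mg

1450 mg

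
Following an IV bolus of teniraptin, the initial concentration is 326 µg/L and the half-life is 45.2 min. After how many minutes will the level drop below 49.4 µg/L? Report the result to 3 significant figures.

k = ln 2 / 45.2 = 0.01534 min⁻¹
C(t) = C₀ e^(−kt)  ⇒  t = ln(C₀/C) / k
t = ln(326/49.4) / 0.01534 = 1.887 / 0.01534 ≈ 123 minutes

123 minutes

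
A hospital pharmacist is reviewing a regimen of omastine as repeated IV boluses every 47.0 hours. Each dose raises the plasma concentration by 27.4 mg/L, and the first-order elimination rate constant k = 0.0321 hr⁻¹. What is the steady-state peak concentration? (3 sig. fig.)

Fraction remaining after one interval: e^(−kτ) = e^(−0.03210 × 47.0) = 0.2212
R = 1 / (1 − 0.2212) = 1.284
Css,max = 27.4 × 1.284 ≈ 35.2 mg/L

35.2 mg/L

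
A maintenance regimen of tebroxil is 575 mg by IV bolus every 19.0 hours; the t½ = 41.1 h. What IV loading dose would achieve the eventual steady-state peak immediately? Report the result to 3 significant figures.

2100 mg

k = ln 2 / 41.1 = 0.01686 h⁻¹
Accumulation ratio R = 1 / (1 − e^(−kτ)) = 1 / (1 − e^(−0.01686×19.0)) = 1 / (1 − 0.7258) = 3.647
Loading dose = maintenance dose × R = 575 × 3.647 ≈ 2100 mg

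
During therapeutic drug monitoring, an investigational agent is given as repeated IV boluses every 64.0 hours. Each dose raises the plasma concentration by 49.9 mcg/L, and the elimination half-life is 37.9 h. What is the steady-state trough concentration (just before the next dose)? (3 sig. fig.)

22.4 mcg/L

k = ln 2 / 37.9 = 0.01829 h⁻¹
Fraction remaining after one interval: e^(−kτ) = e^(−0.01829 × 64.0) = 0.3102
R = 1 / (1 − 0.3102) = 1.450
Css,max = 49.9 × 1.450 = 72.34 mcg/L
Css,min = Css,max × e^(−kτ) = 72.34 × 0.3102 ≈ 22.4 mcg/L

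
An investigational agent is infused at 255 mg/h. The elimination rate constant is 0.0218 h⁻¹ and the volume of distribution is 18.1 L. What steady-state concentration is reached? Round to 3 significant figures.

646 mg/L

CL = k · V = 0.0218 × 18.1 = 0.3946 L/h
Css = rate / CL = 255 / 0.3946 ≈ 646 mg/L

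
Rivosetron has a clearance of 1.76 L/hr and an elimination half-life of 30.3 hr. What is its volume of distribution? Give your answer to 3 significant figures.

k = ln 2 / t½ = ln 2 / 30.3 = 0.02288 hr⁻¹
V = CL / k = 1.76 / 0.02288 ≈ 76.9 L

76.9 L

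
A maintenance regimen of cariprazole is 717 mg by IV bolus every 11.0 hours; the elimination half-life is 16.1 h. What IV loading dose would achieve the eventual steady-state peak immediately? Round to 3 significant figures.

k = ln 2 / 16.1 = 0.04305 h⁻¹
Accumulation ratio R = 1 / (1 − e^(−kτ)) = 1 / (1 − e^(−0.04305×11.0)) = 1 / (1 − 0.6228) = 2.651
Loading dose = maintenance dose × R = 717 × 2.651 ≈ 1900 mg

1900 mg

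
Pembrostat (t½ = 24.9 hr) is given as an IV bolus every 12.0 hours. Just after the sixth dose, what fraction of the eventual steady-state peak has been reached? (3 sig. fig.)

0.865

k = ln 2 / 24.9 = 0.02784 hr⁻¹
f_n = 1 − e^(−nkτ) = 1 − e^(−6 × 0.02784 × 12.0) = 1 − e^(−2.004) = 1 − 0.1348 ≈ 0.865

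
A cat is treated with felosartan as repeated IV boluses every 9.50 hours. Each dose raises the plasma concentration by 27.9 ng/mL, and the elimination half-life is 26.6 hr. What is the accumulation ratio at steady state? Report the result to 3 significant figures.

4.56

k = ln 2 / 26.6 = 0.02606 hr⁻¹
Fraction remaining after one interval: e^(−kτ) = e^(−0.02606 × 9.50) = 0.7807
R = 1 / (1 − 0.7807) = 1 / 0.2193 ≈ 4.56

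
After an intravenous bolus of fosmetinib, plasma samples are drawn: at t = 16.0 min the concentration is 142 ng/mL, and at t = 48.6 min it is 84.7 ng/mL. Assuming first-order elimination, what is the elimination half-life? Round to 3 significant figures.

43.7 minutes

k = ln(C₁/C₂) / (t₂ − t₁) = ln(142/84.7) / (48.6 − 16.0)
  = 0.5167 / 32.60 = 0.01585 min⁻¹
t½ = ln 2 / k = ln 2 / 0.01585 ≈ 43.7 minutes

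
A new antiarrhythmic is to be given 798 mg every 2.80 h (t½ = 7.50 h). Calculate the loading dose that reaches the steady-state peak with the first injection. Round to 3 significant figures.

3500 mg

k = ln 2 / 7.50 = 0.09242 h⁻¹
Accumulation ratio R = 1 / (1 − e^(−kτ)) = 1 / (1 − e^(−0.09242×2.80)) = 1 / (1 − 0.7720) = 4.386
Loading dose = maintenance dose × R = 798 × 4.386 ≈ 3500 mg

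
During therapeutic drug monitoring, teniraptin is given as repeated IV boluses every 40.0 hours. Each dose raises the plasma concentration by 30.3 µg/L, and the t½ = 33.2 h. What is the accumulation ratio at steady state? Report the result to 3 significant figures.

k = ln 2 / 33.2 = 0.02088 h⁻¹
Fraction remaining after one interval: e^(−kτ) = e^(−0.02088 × 40.0) = 0.4338
R = 1 / (1 − 0.4338) = 1 / 0.5662 ≈ 1.77

1.77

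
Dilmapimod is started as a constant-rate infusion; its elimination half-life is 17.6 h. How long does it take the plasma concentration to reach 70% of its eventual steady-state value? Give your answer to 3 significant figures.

k = ln 2 / 17.6 = 0.03938 h⁻¹
f = 1 − e^(−kt)  ⇒  t = −ln(1 − f) / k
t = −ln(1 − 0.7) / 0.03938 = 1.204 / 0.03938 ≈ 30.6 hours

30.6 hours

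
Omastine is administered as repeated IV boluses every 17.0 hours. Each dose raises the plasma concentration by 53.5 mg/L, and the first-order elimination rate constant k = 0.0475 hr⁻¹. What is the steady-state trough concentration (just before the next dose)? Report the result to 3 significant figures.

Fraction remaining after one interval: e^(−kτ) = e^(−0.04750 × 17.0) = 0.4460
R = 1 / (1 − 0.4460) = 1.805
Css,max = 53.5 × 1.805 = 96.57 mg/L
Css,min = Css,max × e^(−kτ) = 96.57 × 0.4460 ≈ 43.1 mg/L

43.1 mg/L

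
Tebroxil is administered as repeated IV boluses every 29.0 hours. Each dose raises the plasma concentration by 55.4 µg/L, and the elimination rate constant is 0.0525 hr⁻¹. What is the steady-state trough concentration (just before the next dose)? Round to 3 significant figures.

15.5 µg/L

Fraction remaining after one interval: e^(−kτ) = e^(−0.05250 × 29.0) = 0.2182
R = 1 / (1 − 0.2182) = 1.279
Css,max = 55.4 × 1.279 = 70.86 µg/L
Css,min = Css,max × e^(−kτ) = 70.86 × 0.2182 ≈ 15.5 µg/L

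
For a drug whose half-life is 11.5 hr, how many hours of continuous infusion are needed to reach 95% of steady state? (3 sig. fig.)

49.7 hours

k = ln 2 / 11.5 = 0.06027 hr⁻¹
f = 1 − e^(−kt)  ⇒  t = −ln(1 − f) / k
t = −ln(1 − 0.95) / 0.06027 = 2.996 / 0.06027 ≈ 49.7 hours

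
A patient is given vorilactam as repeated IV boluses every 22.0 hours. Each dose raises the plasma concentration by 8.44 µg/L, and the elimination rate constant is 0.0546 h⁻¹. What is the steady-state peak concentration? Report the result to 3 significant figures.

12.1 µg/L

Fraction remaining after one interval: e^(−kτ) = e^(−0.05460 × 22.0) = 0.3008
R = 1 / (1 − 0.3008) = 1.430
Css,max = 8.44 × 1.430 ≈ 12.1 µg/L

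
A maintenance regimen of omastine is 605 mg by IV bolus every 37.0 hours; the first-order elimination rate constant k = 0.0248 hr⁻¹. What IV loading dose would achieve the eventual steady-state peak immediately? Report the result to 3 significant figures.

1010 mg

Accumulation ratio R = 1 / (1 − e^(−kτ)) = 1 / (1 − e^(−0.02480×37.0)) = 1 / (1 − 0.3995) = 1.665
Loading dose = maintenance dose × R = 605 × 1.665 ≈ 1010 mg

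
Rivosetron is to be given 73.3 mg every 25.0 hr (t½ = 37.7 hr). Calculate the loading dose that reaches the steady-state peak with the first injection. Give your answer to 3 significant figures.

k = ln 2 / 37.7 = 0.01839 hr⁻¹
Accumulation ratio R = 1 / (1 − e^(−kτ)) = 1 / (1 − e^(−0.01839×25.0)) = 1 / (1 − 0.6315) = 2.714
Loading dose = maintenance dose × R = 73.3 × 2.714 ≈ 199 mg

199 mg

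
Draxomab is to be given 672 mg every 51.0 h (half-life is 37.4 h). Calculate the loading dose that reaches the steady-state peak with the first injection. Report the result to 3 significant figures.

k = ln 2 / 37.4 = 0.01853 h⁻¹
Accumulation ratio R = 1 / (1 − e^(−kτ)) = 1 / (1 − e^(−0.01853×51.0)) = 1 / (1 − 0.3886) = 1.636
Loading dose = maintenance dose × R = 672 × 1.636 ≈ 1100 mg

1100 mg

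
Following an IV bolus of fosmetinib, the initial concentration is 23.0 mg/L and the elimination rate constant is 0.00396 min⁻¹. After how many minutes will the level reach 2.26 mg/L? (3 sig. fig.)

C(t) = C₀ e^(−kt)  ⇒  t = ln(C₀/C) / k
t = ln(23.0/2.26) / 0.003960 = 2.320 / 0.003960 ≈ 586 minutes

586 minutes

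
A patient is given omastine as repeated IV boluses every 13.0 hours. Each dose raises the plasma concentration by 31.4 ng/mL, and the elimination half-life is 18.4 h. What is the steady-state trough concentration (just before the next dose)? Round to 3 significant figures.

k = ln 2 / 18.4 = 0.03767 h⁻¹
Fraction remaining after one interval: e^(−kτ) = e^(−0.03767 × 13.0) = 0.6128
R = 1 / (1 − 0.6128) = 2.583
Css,max = 31.4 × 2.583 = 81.09 ng/mL
Css,min = Css,max × e^(−kτ) = 81.09 × 0.6128 ≈ 49.7 ng/mL

49.7 ng/mL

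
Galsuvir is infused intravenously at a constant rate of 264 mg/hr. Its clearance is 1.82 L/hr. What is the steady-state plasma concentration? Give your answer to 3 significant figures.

145 µg/mL

Css = infusion rate / CL = 264 / 1.82 ≈ 145 µg/mL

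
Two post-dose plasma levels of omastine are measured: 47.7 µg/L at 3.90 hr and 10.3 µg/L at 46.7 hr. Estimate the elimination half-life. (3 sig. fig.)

k = ln(C₁/C₂) / (t₂ − t₁) = ln(47.7/10.3) / (46.7 − 3.90)
  = 1.533 / 42.80 = 0.03581 hr⁻¹
t½ = ln 2 / k = ln 2 / 0.03581 ≈ 19.4 hours

19.4 hours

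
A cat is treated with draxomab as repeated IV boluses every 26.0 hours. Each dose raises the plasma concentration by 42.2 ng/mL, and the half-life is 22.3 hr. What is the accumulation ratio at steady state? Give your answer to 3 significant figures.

1.80

k = ln 2 / 22.3 = 0.03108 hr⁻¹
Fraction remaining after one interval: e^(−kτ) = e^(−0.03108 × 26.0) = 0.4457
R = 1 / (1 − 0.4457) = 1 / 0.5543 ≈ 1.80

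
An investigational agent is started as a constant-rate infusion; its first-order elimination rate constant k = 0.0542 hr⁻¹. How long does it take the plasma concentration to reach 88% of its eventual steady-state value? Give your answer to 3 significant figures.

39.1 hours

f = 1 − e^(−kt)  ⇒  t = −ln(1 − f) / k
t = −ln(1 − 0.88) / 0.05420 = 2.120 / 0.05420 ≈ 39.1 hours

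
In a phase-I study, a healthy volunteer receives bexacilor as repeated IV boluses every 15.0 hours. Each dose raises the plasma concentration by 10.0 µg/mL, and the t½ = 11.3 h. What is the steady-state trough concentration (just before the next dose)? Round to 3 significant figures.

k = ln 2 / 11.3 = 0.06134 h⁻¹
Fraction remaining after one interval: e^(−kτ) = e^(−0.06134 × 15.0) = 0.3985
R = 1 / (1 − 0.3985) = 1.662
Css,max = 10.0 × 1.662 = 16.62 µg/mL
Css,min = Css,max × e^(−kτ) = 16.62 × 0.3985 ≈ 6.62 µg/mL

6.62 µg/mL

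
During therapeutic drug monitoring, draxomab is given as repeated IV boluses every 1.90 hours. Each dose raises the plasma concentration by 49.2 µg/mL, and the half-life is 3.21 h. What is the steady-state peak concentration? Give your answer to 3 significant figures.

k = ln 2 / 3.21 = 0.2159 h⁻¹
Fraction remaining after one interval: e^(−kτ) = e^(−0.2159 × 1.90) = 0.6635
R = 1 / (1 − 0.6635) = 2.971
Css,max = 49.2 × 2.971 ≈ 146 µg/mL

146 µg/mL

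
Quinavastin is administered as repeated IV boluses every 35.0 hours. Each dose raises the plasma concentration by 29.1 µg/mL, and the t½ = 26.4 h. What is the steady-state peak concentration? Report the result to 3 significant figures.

k = ln 2 / 26.4 = 0.02626 h⁻¹
Fraction remaining after one interval: e^(−kτ) = e^(−0.02626 × 35.0) = 0.3989
R = 1 / (1 − 0.3989) = 1.664
Css,max = 29.1 × 1.664 ≈ 48.4 µg/mL

48.4 µg/mL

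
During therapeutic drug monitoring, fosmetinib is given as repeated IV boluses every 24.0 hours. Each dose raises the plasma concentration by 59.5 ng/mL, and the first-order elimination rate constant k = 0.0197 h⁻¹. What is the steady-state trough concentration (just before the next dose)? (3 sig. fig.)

Fraction remaining after one interval: e^(−kτ) = e^(−0.01970 × 24.0) = 0.6233
R = 1 / (1 − 0.6233) = 2.654
Css,max = 59.5 × 2.654 = 157.9 ng/mL
Css,min = Css,max × e^(−kτ) = 157.9 × 0.6233 ≈ 98.4 ng/mL

98.4 ng/mL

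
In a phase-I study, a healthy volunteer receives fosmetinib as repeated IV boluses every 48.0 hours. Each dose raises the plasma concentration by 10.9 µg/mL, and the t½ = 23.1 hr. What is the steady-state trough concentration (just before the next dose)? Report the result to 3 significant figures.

k = ln 2 / 23.1 = 0.03001 hr⁻¹
Fraction remaining after one interval: e^(−kτ) = e^(−0.03001 × 48.0) = 0.2369
R = 1 / (1 − 0.2369) = 1.310
Css,max = 10.9 × 1.310 = 14.28 µg/mL
Css,min = Css,max × e^(−kτ) = 14.28 × 0.2369 ≈ 3.38 µg/mL

3.38 µg/mL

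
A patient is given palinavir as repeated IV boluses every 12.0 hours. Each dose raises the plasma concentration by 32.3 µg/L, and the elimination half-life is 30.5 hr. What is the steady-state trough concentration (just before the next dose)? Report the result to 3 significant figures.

103 µg/L

k = ln 2 / 30.5 = 0.02273 hr⁻¹
Fraction remaining after one interval: e^(−kτ) = e^(−0.02273 × 12.0) = 0.7613
R = 1 / (1 − 0.7613) = 4.190
Css,max = 32.3 × 4.190 = 135.3 µg/L
Css,min = Css,max × e^(−kτ) = 135.3 × 0.7613 ≈ 103 µg/L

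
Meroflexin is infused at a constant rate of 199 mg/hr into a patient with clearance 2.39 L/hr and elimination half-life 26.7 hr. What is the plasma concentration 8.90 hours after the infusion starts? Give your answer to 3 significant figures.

Css = rate / CL = 199 / 2.39 = 83.26 µg/mL
k = ln 2 / 26.7 = 0.02596 hr⁻¹
C(t) = Css (1 − e^(−kt)) = 83.26 × (1 − e^(−0.2310)) = 83.26 × 0.2063 ≈ 17.2 µg/mL

17.2 µg/mL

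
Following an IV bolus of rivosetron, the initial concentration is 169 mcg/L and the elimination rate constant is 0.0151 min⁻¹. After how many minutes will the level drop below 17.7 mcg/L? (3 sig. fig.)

C(t) = C₀ e^(−kt)  ⇒  t = ln(C₀/C) / k
t = ln(169/17.7) / 0.01510 = 2.256 / 0.01510 ≈ 149 minutes

149 minutes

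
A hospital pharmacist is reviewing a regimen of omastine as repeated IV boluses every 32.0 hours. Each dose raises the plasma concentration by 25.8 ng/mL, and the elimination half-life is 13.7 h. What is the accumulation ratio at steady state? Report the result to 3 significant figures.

k = ln 2 / 13.7 = 0.05059 h⁻¹
Fraction remaining after one interval: e^(−kτ) = e^(−0.05059 × 32.0) = 0.1981
R = 1 / (1 − 0.1981) = 1 / 0.8019 ≈ 1.25

1.25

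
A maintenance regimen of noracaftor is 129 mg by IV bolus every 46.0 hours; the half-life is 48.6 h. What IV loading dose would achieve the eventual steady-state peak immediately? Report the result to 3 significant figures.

k = ln 2 / 48.6 = 0.01426 h⁻¹
Accumulation ratio R = 1 / (1 − e^(−kτ)) = 1 / (1 − e^(−0.01426×46.0)) = 1 / (1 − 0.5189) = 2.079
Loading dose = maintenance dose × R = 129 × 2.079 ≈ 268 mg

268 mg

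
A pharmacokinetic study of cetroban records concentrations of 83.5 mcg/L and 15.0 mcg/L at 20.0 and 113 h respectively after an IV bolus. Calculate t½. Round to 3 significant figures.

k = ln(C₁/C₂) / (t₂ − t₁) = ln(83.5/15.0) / (113 − 20.0)
  = 1.717 / 93.00 = 0.01846 h⁻¹
t½ = ln 2 / k = ln 2 / 0.01846 ≈ 37.5 hours

37.5 hours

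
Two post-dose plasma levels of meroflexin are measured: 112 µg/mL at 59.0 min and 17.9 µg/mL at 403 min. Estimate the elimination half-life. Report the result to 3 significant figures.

k = ln(C₁/C₂) / (t₂ − t₁) = ln(112/17.9) / (403 − 59.0)
  = 1.834 / 344.0 = 0.005331 min⁻¹
t½ = ln 2 / k = ln 2 / 0.005331 ≈ 130 minutes

130 minutes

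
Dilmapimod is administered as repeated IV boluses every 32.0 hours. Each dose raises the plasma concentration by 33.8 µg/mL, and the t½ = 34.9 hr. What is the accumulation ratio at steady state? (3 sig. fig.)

2.13

k = ln 2 / 34.9 = 0.01986 hr⁻¹
Fraction remaining after one interval: e^(−kτ) = e^(−0.01986 × 32.0) = 0.5296
R = 1 / (1 − 0.5296) = 1 / 0.4704 ≈ 2.13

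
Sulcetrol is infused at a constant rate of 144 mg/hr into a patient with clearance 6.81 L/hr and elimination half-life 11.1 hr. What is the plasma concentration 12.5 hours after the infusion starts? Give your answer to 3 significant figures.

Css = rate / CL = 144 / 6.81 = 21.15 µg/mL
k = ln 2 / 11.1 = 0.06245 hr⁻¹
C(t) = Css (1 − e^(−kt)) = 21.15 × (1 − e^(−0.7806)) = 21.15 × 0.5419 ≈ 11.5 µg/mL

11.5 µg/mL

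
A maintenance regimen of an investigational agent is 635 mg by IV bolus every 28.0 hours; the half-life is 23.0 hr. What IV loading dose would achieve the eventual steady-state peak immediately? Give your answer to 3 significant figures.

k = ln 2 / 23.0 = 0.03014 hr⁻¹
Accumulation ratio R = 1 / (1 − e^(−kτ)) = 1 / (1 − e^(−0.03014×28.0)) = 1 / (1 − 0.4301) = 1.755
Loading dose = maintenance dose × R = 635 × 1.755 ≈ 1110 mg

1110 mg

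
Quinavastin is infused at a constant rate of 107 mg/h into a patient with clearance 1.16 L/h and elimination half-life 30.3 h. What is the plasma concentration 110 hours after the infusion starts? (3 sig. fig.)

Css = rate / CL = 107 / 1.16 = 92.24 mg/L
k = ln 2 / 30.3 = 0.02288 h⁻¹
C(t) = Css (1 − e^(−kt)) = 92.24 × (1 − e^(−2.516)) = 92.24 × 0.9192 ≈ 84.8 mg/L

84.8 mg/L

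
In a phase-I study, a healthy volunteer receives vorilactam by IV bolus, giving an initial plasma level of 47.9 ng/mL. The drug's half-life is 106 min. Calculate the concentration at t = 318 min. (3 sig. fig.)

k = ln 2 / 106 = 0.006539 min⁻¹
318 min is 3.000 half-lives, so C = 47.9 × (1/2)^3.000 = 47.9 × 0.1250 ≈ 5.99 ng/mL

5.99 ng/mL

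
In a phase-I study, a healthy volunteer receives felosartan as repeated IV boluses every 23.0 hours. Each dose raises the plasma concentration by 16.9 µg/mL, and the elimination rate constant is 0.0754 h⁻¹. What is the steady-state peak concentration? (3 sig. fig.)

20.5 µg/mL

Fraction remaining after one interval: e^(−kτ) = e^(−0.07540 × 23.0) = 0.1765
R = 1 / (1 − 0.1765) = 1.214
Css,max = 16.9 × 1.214 ≈ 20.5 µg/mL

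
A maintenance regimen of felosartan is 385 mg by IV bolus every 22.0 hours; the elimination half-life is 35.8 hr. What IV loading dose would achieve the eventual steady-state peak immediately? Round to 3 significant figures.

1110 mg

k = ln 2 / 35.8 = 0.01936 hr⁻¹
Accumulation ratio R = 1 / (1 − e^(−kτ)) = 1 / (1 − e^(−0.01936×22.0)) = 1 / (1 − 0.6531) = 2.883
Loading dose = maintenance dose × R = 385 × 2.883 ≈ 1110 mg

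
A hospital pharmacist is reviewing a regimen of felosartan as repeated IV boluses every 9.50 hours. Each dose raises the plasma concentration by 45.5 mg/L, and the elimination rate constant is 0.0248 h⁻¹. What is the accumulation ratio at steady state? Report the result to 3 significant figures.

4.76

Fraction remaining after one interval: e^(−kτ) = e^(−0.02480 × 9.50) = 0.7901
R = 1 / (1 − 0.7901) = 1 / 0.2099 ≈ 4.76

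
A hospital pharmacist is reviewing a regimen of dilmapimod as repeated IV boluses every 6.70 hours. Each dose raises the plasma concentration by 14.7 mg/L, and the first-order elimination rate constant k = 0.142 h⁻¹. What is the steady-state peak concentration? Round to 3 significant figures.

Fraction remaining after one interval: e^(−kτ) = e^(−0.1420 × 6.70) = 0.3862
R = 1 / (1 − 0.3862) = 1.629
Css,max = 14.7 × 1.629 ≈ 23.9 mg/L

23.9 mg/L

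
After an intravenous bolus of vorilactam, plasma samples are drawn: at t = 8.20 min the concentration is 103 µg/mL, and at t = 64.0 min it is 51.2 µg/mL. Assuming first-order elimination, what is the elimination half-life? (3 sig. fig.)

55.3 minutes

k = ln(C₁/C₂) / (t₂ − t₁) = ln(103/51.2) / (64.0 − 8.20)
  = 0.6990 / 55.80 = 0.01253 min⁻¹
t½ = ln 2 / k = ln 2 / 0.01253 ≈ 55.3 minutes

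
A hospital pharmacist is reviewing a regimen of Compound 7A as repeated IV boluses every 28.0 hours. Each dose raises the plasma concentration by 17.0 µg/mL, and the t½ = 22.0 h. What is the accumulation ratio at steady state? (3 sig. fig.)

1.71

k = ln 2 / 22.0 = 0.03151 h⁻¹
Fraction remaining after one interval: e^(−kτ) = e^(−0.03151 × 28.0) = 0.4139
R = 1 / (1 − 0.4139) = 1 / 0.5861 ≈ 1.71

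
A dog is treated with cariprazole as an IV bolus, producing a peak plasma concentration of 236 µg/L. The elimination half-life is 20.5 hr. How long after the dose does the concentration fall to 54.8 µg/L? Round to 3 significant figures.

k = ln 2 / 20.5 = 0.03381 hr⁻¹
C(t) = C₀ e^(−kt)  ⇒  t = ln(C₀/C) / k
t = ln(236/54.8) / 0.03381 = 1.460 / 0.03381 ≈ 43.2 hours

43.2 hours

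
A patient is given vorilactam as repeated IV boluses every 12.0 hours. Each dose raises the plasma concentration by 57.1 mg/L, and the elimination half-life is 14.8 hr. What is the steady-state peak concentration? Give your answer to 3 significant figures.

133 mg/L

k = ln 2 / 14.8 = 0.04683 hr⁻¹
Fraction remaining after one interval: e^(−kτ) = e^(−0.04683 × 12.0) = 0.5701
R = 1 / (1 − 0.5701) = 2.326
Css,max = 57.1 × 2.326 ≈ 133 mg/L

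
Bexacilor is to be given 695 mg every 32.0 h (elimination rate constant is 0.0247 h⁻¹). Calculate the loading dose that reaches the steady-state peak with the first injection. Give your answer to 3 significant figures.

1270 mg

Accumulation ratio R = 1 / (1 − e^(−kτ)) = 1 / (1 − e^(−0.02470×32.0)) = 1 / (1 − 0.4537) = 1.830
Loading dose = maintenance dose × R = 695 × 1.830 ≈ 1270 mg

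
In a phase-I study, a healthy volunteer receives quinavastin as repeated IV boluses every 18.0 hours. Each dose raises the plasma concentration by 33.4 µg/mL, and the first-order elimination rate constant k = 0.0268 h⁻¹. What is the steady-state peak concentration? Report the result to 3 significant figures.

87.3 µg/mL

Fraction remaining after one interval: e^(−kτ) = e^(−0.02680 × 18.0) = 0.6173
R = 1 / (1 − 0.6173) = 2.613
Css,max = 33.4 × 2.613 ≈ 87.3 µg/mL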